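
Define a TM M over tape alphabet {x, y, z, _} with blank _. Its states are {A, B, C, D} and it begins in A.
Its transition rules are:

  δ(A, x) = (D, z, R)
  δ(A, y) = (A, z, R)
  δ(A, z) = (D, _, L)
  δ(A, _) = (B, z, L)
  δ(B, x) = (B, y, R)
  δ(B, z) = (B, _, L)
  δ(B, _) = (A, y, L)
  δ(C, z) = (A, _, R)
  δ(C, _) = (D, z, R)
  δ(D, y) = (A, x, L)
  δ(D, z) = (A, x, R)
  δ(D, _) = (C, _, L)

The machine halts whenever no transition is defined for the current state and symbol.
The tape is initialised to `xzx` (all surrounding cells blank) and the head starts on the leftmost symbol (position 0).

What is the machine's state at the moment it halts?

A | [x]zx_   read x → write z, move R, go to D
D | z[z]x_   read z → write x, move R, go to A
A | zx[x]_   read x → write z, move R, go to D
D | zxz[_]   read _ → write _, move L, go to C
C | zx[z]_   read z → write _, move R, go to A
A | zx_[_]   read _ → write z, move L, go to B
B | zx[_]z   read _ → write y, move L, go to A
A | z[x]yz   read x → write z, move R, go to D
D | zz[y]z   read y → write x, move L, go to A
A | z[z]xz   read z → write _, move L, go to D
D | [z]_xz   read z → write x, move R, go to A
A | x[_]xz   read _ → write z, move L, go to B
B | [x]zxz   read x → write y, move R, go to B
B | y[z]xz   read z → write _, move L, go to B
B | [y]_xz
No transition is defined for (B, y); M halts in state B.

B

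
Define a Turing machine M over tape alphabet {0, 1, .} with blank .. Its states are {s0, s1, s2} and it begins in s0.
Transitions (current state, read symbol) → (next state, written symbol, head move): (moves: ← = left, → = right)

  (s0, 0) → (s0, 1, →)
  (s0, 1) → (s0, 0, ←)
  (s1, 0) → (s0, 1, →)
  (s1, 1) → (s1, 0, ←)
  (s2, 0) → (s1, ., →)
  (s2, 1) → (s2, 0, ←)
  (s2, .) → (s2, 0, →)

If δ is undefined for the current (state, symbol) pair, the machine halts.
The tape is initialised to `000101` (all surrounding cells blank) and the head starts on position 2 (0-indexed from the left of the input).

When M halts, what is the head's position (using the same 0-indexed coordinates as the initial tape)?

6

state=s0 head=2 tape=00[0]101.   (s0,0)→(s0,1,→)
state=s0 head=3 tape=001[1]01.   (s0,1)→(s0,0,←)
state=s0 head=2 tape=00[1]001.   (s0,1)→(s0,0,←)
state=s0 head=1 tape=0[0]0001.   (s0,0)→(s0,1,→)
state=s0 head=2 tape=01[0]001.   (s0,0)→(s0,1,→)
state=s0 head=3 tape=011[0]01.   (s0,0)→(s0,1,→)
state=s0 head=4 tape=0111[0]1.   (s0,0)→(s0,1,→)
state=s0 head=5 tape=01111[1].   (s0,1)→(s0,0,←)
state=s0 head=4 tape=0111[1]0.   (s0,1)→(s0,0,←)
state=s0 head=3 tape=011[1]00.   (s0,1)→(s0,0,←)
state=s0 head=2 tape=01[1]000.   (s0,1)→(s0,0,←)
state=s0 head=1 tape=0[1]0000.   (s0,1)→(s0,0,←)
state=s0 head=0 tape=[0]00000.   (s0,0)→(s0,1,→)
state=s0 head=1 tape=1[0]0000.   (s0,0)→(s0,1,→)
state=s0 head=2 tape=11[0]000.   (s0,0)→(s0,1,→)
state=s0 head=3 tape=111[0]00.   (s0,0)→(s0,1,→)
state=s0 head=4 tape=1111[0]0.   (s0,0)→(s0,1,→)
state=s0 head=5 tape=11111[0].   (s0,0)→(s0,1,→)
state=s0 head=6 tape=111111[.]
At halt the head is at cell 6.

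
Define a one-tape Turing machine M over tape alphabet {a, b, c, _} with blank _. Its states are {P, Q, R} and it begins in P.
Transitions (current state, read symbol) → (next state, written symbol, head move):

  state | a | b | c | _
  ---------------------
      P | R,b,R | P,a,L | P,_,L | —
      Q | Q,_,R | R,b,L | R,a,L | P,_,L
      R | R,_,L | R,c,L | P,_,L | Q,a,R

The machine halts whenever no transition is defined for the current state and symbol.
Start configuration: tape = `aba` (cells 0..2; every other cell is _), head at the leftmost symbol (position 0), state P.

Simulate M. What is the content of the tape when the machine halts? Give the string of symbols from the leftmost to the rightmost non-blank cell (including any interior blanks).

state=P head=0 tape=__[a]ba_   (P,a)→(R,b,R)
state=R head=1 tape=__b[b]a_   (R,b)→(R,c,L)
state=R head=0 tape=__[b]ca_   (R,b)→(R,c,L)
state=R head=-1 tape=_[_]cca_   (R,_)→(Q,a,R)
state=Q head=0 tape=_a[c]ca_   (Q,c)→(R,a,L)
state=R head=-1 tape=_[a]aca_   (R,a)→(R,_,L)
state=R head=-2 tape=[_]_aca_   (R,_)→(Q,a,R)
state=Q head=-1 tape=a[_]aca_   (Q,_)→(P,_,L)
state=P head=-2 tape=[a]_aca_   (P,a)→(R,b,R)
state=R head=-1 tape=b[_]aca_   (R,_)→(Q,a,R)
state=Q head=0 tape=ba[a]ca_   (Q,a)→(Q,_,R)
state=Q head=1 tape=ba_[c]a_   (Q,c)→(R,a,L)
state=R head=0 tape=ba[_]aa_   (R,_)→(Q,a,R)
state=Q head=1 tape=baa[a]a_   (Q,a)→(Q,_,R)
state=Q head=2 tape=baa_[a]_   (Q,a)→(Q,_,R)
state=Q head=3 tape=baa__[_]   (Q,_)→(P,_,L)
state=P head=2 tape=baa_[_]_
The non-blank tape span at halt is baa.

baa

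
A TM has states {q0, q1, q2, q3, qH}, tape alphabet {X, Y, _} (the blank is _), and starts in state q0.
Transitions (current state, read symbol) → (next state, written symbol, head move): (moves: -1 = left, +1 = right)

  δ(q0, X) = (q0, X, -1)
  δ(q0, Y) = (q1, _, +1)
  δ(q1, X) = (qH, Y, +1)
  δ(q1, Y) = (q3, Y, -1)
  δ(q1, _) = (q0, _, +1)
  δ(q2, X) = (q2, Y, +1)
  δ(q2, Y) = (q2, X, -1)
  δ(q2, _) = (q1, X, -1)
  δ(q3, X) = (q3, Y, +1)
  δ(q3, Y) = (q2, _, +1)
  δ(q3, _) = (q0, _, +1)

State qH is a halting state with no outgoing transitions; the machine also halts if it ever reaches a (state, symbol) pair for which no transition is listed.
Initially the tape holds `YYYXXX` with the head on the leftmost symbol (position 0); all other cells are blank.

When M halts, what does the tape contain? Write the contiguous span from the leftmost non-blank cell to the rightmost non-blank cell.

YXX

q0 | [Y]YYXXX   read Y → write _, move +1, go to q1
q1 | _[Y]YXXX   read Y → write Y, move -1, go to q3
q3 | [_]YYXXX   read _ → write _, move +1, go to q0
q0 | _[Y]YXXX   read Y → write _, move +1, go to q1
q1 | __[Y]XXX   read Y → write Y, move -1, go to q3
q3 | _[_]YXXX   read _ → write _, move +1, go to q0
q0 | __[Y]XXX   read Y → write _, move +1, go to q1
q1 | ___[X]XX   read X → write Y, move +1, go to qH
qH | ___Y[X]X
The non-blank tape span at halt is YXX.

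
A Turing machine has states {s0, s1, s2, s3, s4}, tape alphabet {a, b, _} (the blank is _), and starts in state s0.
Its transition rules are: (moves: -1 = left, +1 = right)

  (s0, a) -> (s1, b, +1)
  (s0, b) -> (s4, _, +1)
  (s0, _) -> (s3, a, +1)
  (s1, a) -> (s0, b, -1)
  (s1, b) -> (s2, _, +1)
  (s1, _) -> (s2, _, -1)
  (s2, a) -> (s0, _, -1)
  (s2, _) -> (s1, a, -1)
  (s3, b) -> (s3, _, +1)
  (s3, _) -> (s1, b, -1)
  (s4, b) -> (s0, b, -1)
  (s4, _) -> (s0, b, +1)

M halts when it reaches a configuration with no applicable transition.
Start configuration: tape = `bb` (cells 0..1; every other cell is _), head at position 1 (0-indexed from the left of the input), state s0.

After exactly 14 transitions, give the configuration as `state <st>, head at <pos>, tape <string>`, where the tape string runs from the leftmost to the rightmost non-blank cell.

state=s0 head=1 tape=b[b]____   (s0,b)→(s4,_,+1)
state=s4 head=2 tape=b_[_]___   (s4,_)→(s0,b,+1)
state=s0 head=3 tape=b_b[_]__   (s0,_)→(s3,a,+1)
state=s3 head=4 tape=b_ba[_]_   (s3,_)→(s1,b,-1)
state=s1 head=3 tape=b_b[a]b_   (s1,a)→(s0,b,-1)
state=s0 head=2 tape=b_[b]bb_   (s0,b)→(s4,_,+1)
state=s4 head=3 tape=b__[b]b_   (s4,b)→(s0,b,-1)
state=s0 head=2 tape=b_[_]bb_   (s0,_)→(s3,a,+1)
state=s3 head=3 tape=b_a[b]b_   (s3,b)→(s3,_,+1)
state=s3 head=4 tape=b_a_[b]_   (s3,b)→(s3,_,+1)
state=s3 head=5 tape=b_a__[_]   (s3,_)→(s1,b,-1)
state=s1 head=4 tape=b_a_[_]b   (s1,_)→(s2,_,-1)
state=s2 head=3 tape=b_a[_]_b   (s2,_)→(s1,a,-1)
state=s1 head=2 tape=b_[a]a_b   (s1,a)→(s0,b,-1)
state=s0 head=1 tape=b[_]ba_b
After 14 steps: state s0, head at 1, tape b_ba_b.

state s0, head at 1, tape b_ba_b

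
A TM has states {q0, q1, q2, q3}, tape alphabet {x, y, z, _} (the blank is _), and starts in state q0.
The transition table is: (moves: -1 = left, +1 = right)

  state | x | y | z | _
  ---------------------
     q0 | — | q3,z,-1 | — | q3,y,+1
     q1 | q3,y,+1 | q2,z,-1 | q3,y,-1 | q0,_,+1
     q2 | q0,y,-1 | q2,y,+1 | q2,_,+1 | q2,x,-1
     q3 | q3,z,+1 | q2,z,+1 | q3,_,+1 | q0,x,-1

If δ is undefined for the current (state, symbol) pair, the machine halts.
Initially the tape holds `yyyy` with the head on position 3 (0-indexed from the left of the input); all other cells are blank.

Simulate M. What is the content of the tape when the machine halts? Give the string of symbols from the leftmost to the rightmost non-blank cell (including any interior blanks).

q0 | yyy[y]_   read y → write z, move -1, go to q3
q3 | yy[y]z_   read y → write z, move +1, go to q2
q2 | yyz[z]_   read z → write _, move +1, go to q2
q2 | yyz_[_]   read _ → write x, move -1, go to q2
q2 | yyz[_]x   read _ → write x, move -1, go to q2
q2 | yy[z]xx   read z → write _, move +1, go to q2
q2 | yy_[x]x   read x → write y, move -1, go to q0
q0 | yy[_]yx   read _ → write y, move +1, go to q3
q3 | yyy[y]x   read y → write z, move +1, go to q2
q2 | yyyz[x]   read x → write y, move -1, go to q0
q0 | yyy[z]y
The non-blank tape span at halt is yyyzy.

yyyzy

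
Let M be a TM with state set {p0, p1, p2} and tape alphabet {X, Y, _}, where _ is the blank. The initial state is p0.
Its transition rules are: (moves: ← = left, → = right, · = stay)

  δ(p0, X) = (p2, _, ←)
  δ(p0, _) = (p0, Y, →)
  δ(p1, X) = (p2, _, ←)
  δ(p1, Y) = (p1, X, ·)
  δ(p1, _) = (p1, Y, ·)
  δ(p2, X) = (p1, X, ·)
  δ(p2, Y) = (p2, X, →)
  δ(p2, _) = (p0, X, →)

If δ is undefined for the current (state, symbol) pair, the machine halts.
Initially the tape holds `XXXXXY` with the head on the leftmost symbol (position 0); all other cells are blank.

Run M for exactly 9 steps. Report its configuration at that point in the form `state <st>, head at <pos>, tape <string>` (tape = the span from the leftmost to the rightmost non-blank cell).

state=p0 head=0 tape=_[X]XXXXY   (p0,X)→(p2,_,←)
state=p2 head=-1 tape=[_]_XXXXY   (p2,_)→(p0,X,→)
state=p0 head=0 tape=X[_]XXXXY   (p0,_)→(p0,Y,→)
state=p0 head=1 tape=XY[X]XXXY   (p0,X)→(p2,_,←)
state=p2 head=0 tape=X[Y]_XXXY   (p2,Y)→(p2,X,→)
state=p2 head=1 tape=XX[_]XXXY   (p2,_)→(p0,X,→)
state=p0 head=2 tape=XXX[X]XXY   (p0,X)→(p2,_,←)
state=p2 head=1 tape=XX[X]_XXY   (p2,X)→(p1,X,·)
state=p1 head=1 tape=XX[X]_XXY   (p1,X)→(p2,_,←)
state=p2 head=0 tape=X[X]__XXY
After 9 steps: state p2, head at 0, tape XX__XXY.

state p2, head at 0, tape XX__XXY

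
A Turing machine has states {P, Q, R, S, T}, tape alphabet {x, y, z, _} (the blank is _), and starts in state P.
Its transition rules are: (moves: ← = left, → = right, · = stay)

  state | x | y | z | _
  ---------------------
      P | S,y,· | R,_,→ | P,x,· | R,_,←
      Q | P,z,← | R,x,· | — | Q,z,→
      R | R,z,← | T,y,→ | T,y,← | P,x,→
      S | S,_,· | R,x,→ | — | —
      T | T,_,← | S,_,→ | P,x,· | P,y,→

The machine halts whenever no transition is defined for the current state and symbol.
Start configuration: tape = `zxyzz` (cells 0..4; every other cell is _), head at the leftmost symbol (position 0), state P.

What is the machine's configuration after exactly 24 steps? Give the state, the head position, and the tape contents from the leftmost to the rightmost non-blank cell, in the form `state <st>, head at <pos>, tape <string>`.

P | __[z]xyzz   read z → write x, move ·, go to P
P | __[x]xyzz   read x → write y, move ·, go to S
S | __[y]xyzz   read y → write x, move →, go to R
R | __x[x]yzz   read x → write z, move ←, go to R
R | __[x]zyzz   read x → write z, move ←, go to R
R | _[_]zzyzz   read _ → write x, move →, go to P
P | _x[z]zyzz   read z → write x, move ·, go to P
P | _x[x]zyzz   read x → write y, move ·, go to S
S | _x[y]zyzz   read y → write x, move →, go to R
R | _xx[z]yzz   read z → write y, move ←, go to T
T | _x[x]yyzz   read x → write _, move ←, go to T
T | _[x]_yyzz   read x → write _, move ←, go to T
T | [_]__yyzz   read _ → write y, move →, go to P
P | y[_]_yyzz   read _ → write _, move ←, go to R
R | [y]__yyzz   read y → write y, move →, go to T
T | y[_]_yyzz   read _ → write y, move →, go to P
P | yy[_]yyzz   read _ → write _, move ←, go to R
R | y[y]_yyzz   read y → write y, move →, go to T
T | yy[_]yyzz   read _ → write y, move →, go to P
P | yyy[y]yzz   read y → write _, move →, go to R
R | yyy_[y]zz   read y → write y, move →, go to T
T | yyy_y[z]z   read z → write x, move ·, go to P
P | yyy_y[x]z   read x → write y, move ·, go to S
S | yyy_y[y]z   read y → write x, move →, go to R
R | yyy_yx[z]
After 24 steps: state R, head at 4, tape yyy_yxz.

state R, head at 4, tape yyy_yxz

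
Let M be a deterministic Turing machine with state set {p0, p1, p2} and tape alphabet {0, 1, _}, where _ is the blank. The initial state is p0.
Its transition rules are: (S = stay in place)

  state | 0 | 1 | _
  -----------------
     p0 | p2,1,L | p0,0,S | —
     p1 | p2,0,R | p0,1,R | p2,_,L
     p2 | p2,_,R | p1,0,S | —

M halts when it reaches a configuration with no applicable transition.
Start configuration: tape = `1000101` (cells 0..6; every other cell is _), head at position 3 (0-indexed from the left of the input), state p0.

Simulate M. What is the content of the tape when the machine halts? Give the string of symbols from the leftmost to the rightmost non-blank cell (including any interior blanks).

p0 | 100[0]101_   read 0 → write 1, move L, go to p2
p2 | 10[0]1101_   read 0 → write _, move R, go to p2
p2 | 10_[1]101_   read 1 → write 0, move S, go to p1
p1 | 10_[0]101_   read 0 → write 0, move R, go to p2
p2 | 10_0[1]01_   read 1 → write 0, move S, go to p1
p1 | 10_0[0]01_   read 0 → write 0, move R, go to p2
p2 | 10_00[0]1_   read 0 → write _, move R, go to p2
p2 | 10_00_[1]_   read 1 → write 0, move S, go to p1
p1 | 10_00_[0]_   read 0 → write 0, move R, go to p2
p2 | 10_00_0[_]
The non-blank tape span at halt is 10_00_0.

10_00_0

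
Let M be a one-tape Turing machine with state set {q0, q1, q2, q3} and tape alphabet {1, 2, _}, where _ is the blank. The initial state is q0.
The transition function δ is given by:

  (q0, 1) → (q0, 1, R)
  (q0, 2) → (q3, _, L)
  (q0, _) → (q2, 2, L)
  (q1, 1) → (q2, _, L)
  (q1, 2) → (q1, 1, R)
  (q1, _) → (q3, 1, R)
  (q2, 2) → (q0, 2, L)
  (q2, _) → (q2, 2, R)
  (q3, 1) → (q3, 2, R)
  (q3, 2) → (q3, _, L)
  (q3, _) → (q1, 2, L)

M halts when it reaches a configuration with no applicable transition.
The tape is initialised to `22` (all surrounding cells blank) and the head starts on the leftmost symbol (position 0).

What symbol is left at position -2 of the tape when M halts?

state=q0 head=0 tape=__[2]2__   (q0,2)→(q3,_,L)
state=q3 head=-1 tape=_[_]_2__   (q3,_)→(q1,2,L)
state=q1 head=-2 tape=[_]2_2__   (q1,_)→(q3,1,R)
state=q3 head=-1 tape=1[2]_2__   (q3,2)→(q3,_,L)
state=q3 head=-2 tape=[1]__2__   (q3,1)→(q3,2,R)
state=q3 head=-1 tape=2[_]_2__   (q3,_)→(q1,2,L)
state=q1 head=-2 tape=[2]2_2__   (q1,2)→(q1,1,R)
state=q1 head=-1 tape=1[2]_2__   (q1,2)→(q1,1,R)
state=q1 head=0 tape=11[_]2__   (q1,_)→(q3,1,R)
state=q3 head=1 tape=111[2]__   (q3,2)→(q3,_,L)
state=q3 head=0 tape=11[1]___   (q3,1)→(q3,2,R)
state=q3 head=1 tape=112[_]__   (q3,_)→(q1,2,L)
state=q1 head=0 tape=11[2]2__   (q1,2)→(q1,1,R)
state=q1 head=1 tape=111[2]__   (q1,2)→(q1,1,R)
state=q1 head=2 tape=1111[_]_   (q1,_)→(q3,1,R)
state=q3 head=3 tape=11111[_]   (q3,_)→(q1,2,L)
state=q1 head=2 tape=1111[1]2   (q1,1)→(q2,_,L)
state=q2 head=1 tape=111[1]_2
Cell -2 holds 1 when M halts.

1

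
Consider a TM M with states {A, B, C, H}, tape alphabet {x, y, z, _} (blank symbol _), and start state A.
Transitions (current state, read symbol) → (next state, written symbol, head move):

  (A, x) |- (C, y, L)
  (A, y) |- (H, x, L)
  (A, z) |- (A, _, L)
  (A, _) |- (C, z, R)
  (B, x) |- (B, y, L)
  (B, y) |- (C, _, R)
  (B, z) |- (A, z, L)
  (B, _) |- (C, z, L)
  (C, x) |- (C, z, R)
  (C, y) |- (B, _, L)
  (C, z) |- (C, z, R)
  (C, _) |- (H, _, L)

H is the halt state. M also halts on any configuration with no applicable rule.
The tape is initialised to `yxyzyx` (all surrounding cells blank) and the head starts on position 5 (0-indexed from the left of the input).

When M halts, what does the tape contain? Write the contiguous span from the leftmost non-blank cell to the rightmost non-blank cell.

state=A head=5 tape=yxyzy[x]   (A,x)→(C,y,L)
state=C head=4 tape=yxyz[y]y   (C,y)→(B,_,L)
state=B head=3 tape=yxy[z]_y   (B,z)→(A,z,L)
state=A head=2 tape=yx[y]z_y   (A,y)→(H,x,L)
state=H head=1 tape=y[x]xz_y
The non-blank tape span at halt is yxxz_y.

yxxz_y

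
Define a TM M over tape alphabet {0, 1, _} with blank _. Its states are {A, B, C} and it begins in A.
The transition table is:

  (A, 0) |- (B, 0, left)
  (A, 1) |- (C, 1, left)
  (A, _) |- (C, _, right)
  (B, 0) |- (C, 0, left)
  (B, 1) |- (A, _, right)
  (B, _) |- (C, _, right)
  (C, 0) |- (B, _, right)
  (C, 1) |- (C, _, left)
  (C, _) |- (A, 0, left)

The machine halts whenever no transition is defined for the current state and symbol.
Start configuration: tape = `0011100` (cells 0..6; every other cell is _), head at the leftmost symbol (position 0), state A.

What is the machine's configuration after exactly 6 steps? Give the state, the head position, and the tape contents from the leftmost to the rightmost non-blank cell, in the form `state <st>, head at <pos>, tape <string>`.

A | _[0]011100   read 0 → write 0, move left, go to B
B | [_]0011100   read _ → write _, move right, go to C
C | _[0]011100   read 0 → write _, move right, go to B
B | __[0]11100   read 0 → write 0, move left, go to C
C | _[_]011100   read _ → write 0, move left, go to A
A | [_]0011100   read _ → write _, move right, go to C
C | _[0]011100
After 6 steps: state C, head at 0, tape 0011100.

state C, head at 0, tape 0011100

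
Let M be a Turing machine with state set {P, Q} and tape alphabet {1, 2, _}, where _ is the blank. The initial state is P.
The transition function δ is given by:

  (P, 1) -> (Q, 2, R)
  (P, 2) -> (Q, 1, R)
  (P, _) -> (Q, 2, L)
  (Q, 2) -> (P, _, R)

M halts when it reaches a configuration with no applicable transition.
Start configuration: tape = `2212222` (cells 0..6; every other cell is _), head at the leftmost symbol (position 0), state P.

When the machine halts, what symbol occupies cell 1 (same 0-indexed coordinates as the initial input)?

P | [2]212222_   read 2 → write 1, move R, go to Q
Q | 1[2]12222_   read 2 → write _, move R, go to P
P | 1_[1]2222_   read 1 → write 2, move R, go to Q
Q | 1_2[2]222_   read 2 → write _, move R, go to P
P | 1_2_[2]22_   read 2 → write 1, move R, go to Q
Q | 1_2_1[2]2_   read 2 → write _, move R, go to P
P | 1_2_1_[2]_   read 2 → write 1, move R, go to Q
Q | 1_2_1_1[_]
Cell 1 holds _ when M halts.

_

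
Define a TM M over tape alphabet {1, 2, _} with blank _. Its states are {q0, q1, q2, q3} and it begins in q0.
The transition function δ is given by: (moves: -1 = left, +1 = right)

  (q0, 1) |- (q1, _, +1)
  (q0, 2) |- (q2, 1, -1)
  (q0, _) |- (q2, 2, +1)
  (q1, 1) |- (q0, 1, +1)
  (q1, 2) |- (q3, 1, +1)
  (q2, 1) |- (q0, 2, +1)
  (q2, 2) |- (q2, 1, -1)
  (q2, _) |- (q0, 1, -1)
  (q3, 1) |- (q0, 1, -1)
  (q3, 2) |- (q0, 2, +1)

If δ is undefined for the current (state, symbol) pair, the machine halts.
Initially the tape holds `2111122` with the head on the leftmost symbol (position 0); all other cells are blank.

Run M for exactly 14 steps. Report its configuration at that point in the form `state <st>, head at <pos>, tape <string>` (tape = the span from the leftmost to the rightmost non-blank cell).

state q2, head at 6, tape 22_1_1_1211

q0 | __[2]111122__   read 2 → write 1, move -1, go to q2
q2 | _[_]1111122__   read _ → write 1, move -1, go to q0
q0 | [_]11111122__   read _ → write 2, move +1, go to q2
q2 | 2[1]1111122__   read 1 → write 2, move +1, go to q0
q0 | 22[1]111122__   read 1 → write _, move +1, go to q1
q1 | 22_[1]11122__   read 1 → write 1, move +1, go to q0
q0 | 22_1[1]1122__   read 1 → write _, move +1, go to q1
q1 | 22_1_[1]122__   read 1 → write 1, move +1, go to q0
q0 | 22_1_1[1]22__   read 1 → write _, move +1, go to q1
q1 | 22_1_1_[2]2__   read 2 → write 1, move +1, go to q3
q3 | 22_1_1_1[2]__   read 2 → write 2, move +1, go to q0
q0 | 22_1_1_12[_]_   read _ → write 2, move +1, go to q2
q2 | 22_1_1_122[_]   read _ → write 1, move -1, go to q0
q0 | 22_1_1_12[2]1   read 2 → write 1, move -1, go to q2
q2 | 22_1_1_1[2]11
After 14 steps: state q2, head at 6, tape 22_1_1_1211.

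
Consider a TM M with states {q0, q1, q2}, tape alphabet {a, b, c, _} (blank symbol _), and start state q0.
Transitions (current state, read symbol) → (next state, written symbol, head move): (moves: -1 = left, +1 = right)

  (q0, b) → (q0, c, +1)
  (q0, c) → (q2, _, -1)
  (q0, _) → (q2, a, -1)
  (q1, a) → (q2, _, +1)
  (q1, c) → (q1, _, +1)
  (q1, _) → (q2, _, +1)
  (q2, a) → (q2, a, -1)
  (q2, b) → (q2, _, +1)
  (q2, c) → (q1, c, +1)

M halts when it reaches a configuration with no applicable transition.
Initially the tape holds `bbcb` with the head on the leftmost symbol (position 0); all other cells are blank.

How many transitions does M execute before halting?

state=q0 head=0 tape=[b]bcb_   (q0,b)→(q0,c,+1)
state=q0 head=1 tape=c[b]cb_   (q0,b)→(q0,c,+1)
state=q0 head=2 tape=cc[c]b_   (q0,c)→(q2,_,-1)
state=q2 head=1 tape=c[c]_b_   (q2,c)→(q1,c,+1)
state=q1 head=2 tape=cc[_]b_   (q1,_)→(q2,_,+1)
state=q2 head=3 tape=cc_[b]_   (q2,b)→(q2,_,+1)
state=q2 head=4 tape=cc__[_]
M halts after 6 transitions.

6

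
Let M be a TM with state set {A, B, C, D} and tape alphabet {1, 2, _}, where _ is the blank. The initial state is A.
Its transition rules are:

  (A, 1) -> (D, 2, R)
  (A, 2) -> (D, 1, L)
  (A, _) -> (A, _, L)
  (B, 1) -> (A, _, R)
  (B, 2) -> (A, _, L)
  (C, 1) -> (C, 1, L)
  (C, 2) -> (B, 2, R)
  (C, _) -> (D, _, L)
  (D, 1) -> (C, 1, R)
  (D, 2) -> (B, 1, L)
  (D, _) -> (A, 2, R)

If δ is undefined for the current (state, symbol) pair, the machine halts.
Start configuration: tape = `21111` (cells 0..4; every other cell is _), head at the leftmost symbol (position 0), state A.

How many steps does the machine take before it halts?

19

A | _[2]1111__   read 2 → write 1, move L, go to D
D | [_]11111__   read _ → write 2, move R, go to A
A | 2[1]1111__   read 1 → write 2, move R, go to D
D | 22[1]111__   read 1 → write 1, move R, go to C
C | 221[1]11__   read 1 → write 1, move L, go to C
C | 22[1]111__   read 1 → write 1, move L, go to C
C | 2[2]1111__   read 2 → write 2, move R, go to B
B | 22[1]111__   read 1 → write _, move R, go to A
A | 22_[1]11__   read 1 → write 2, move R, go to D
D | 22_2[1]1__   read 1 → write 1, move R, go to C
C | 22_21[1]__   read 1 → write 1, move L, go to C
C | 22_2[1]1__   read 1 → write 1, move L, go to C
C | 22_[2]11__   read 2 → write 2, move R, go to B
B | 22_2[1]1__   read 1 → write _, move R, go to A
A | 22_2_[1]__   read 1 → write 2, move R, go to D
D | 22_2_2[_]_   read _ → write 2, move R, go to A
A | 22_2_22[_]   read _ → write _, move L, go to A
A | 22_2_2[2]_   read 2 → write 1, move L, go to D
D | 22_2_[2]1_   read 2 → write 1, move L, go to B
B | 22_2[_]11_
M halts after 19 transitions.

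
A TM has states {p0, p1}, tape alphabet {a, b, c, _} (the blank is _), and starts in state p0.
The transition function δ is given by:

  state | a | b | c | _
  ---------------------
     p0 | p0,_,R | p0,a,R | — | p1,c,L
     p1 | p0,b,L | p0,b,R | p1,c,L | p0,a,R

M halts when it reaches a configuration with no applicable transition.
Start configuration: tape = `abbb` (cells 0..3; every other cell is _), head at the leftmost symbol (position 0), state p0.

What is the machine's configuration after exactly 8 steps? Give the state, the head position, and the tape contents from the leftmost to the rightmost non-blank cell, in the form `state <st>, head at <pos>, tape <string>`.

p0 | [a]bbb_   read a → write _, move R, go to p0
p0 | _[b]bb_   read b → write a, move R, go to p0
p0 | _a[b]b_   read b → write a, move R, go to p0
p0 | _aa[b]_   read b → write a, move R, go to p0
p0 | _aaa[_]   read _ → write c, move L, go to p1
p1 | _aa[a]c   read a → write b, move L, go to p0
p0 | _a[a]bc   read a → write _, move R, go to p0
p0 | _a_[b]c   read b → write a, move R, go to p0
p0 | _a_a[c]
After 8 steps: state p0, head at 4, tape a_ac.

state p0, head at 4, tape a_ac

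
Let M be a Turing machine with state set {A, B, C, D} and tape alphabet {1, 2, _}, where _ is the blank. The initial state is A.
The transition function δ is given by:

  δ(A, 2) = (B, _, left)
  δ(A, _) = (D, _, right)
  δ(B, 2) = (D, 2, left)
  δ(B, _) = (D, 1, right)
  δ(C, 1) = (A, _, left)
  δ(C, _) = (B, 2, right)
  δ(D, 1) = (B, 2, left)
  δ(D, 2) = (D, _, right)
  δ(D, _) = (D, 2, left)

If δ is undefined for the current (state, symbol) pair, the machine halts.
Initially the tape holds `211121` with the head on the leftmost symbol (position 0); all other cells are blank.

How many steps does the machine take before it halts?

32

A | __[2]11121__   read 2 → write _, move left, go to B
B | _[_]_11121__   read _ → write 1, move right, go to D
D | _1[_]11121__   read _ → write 2, move left, go to D
D | _[1]211121__   read 1 → write 2, move left, go to B
B | [_]2211121__   read _ → write 1, move right, go to D
D | 1[2]211121__   read 2 → write _, move right, go to D
D | 1_[2]11121__   read 2 → write _, move right, go to D
D | 1__[1]1121__   read 1 → write 2, move left, go to B
B | 1_[_]21121__   read _ → write 1, move right, go to D
D | 1_1[2]1121__   read 2 → write _, move right, go to D
D | 1_1_[1]121__   read 1 → write 2, move left, go to B
B | 1_1[_]2121__   read _ → write 1, move right, go to D
D | 1_11[2]121__   read 2 → write _, move right, go to D
D | 1_11_[1]21__   read 1 → write 2, move left, go to B
B | 1_11[_]221__   read _ → write 1, move right, go to D
D | 1_111[2]21__   read 2 → write _, move right, go to D
D | 1_111_[2]1__   read 2 → write _, move right, go to D
D | 1_111__[1]__   read 1 → write 2, move left, go to B
B | 1_111_[_]2__   read _ → write 1, move right, go to D
D | 1_111_1[2]__   read 2 → write _, move right, go to D
D | 1_111_1_[_]_   read _ → write 2, move left, go to D
D | 1_111_1[_]2_   read _ → write 2, move left, go to D
D | 1_111_[1]22_   read 1 → write 2, move left, go to B
B | 1_111[_]222_   read _ → write 1, move right, go to D
D | 1_1111[2]22_   read 2 → write _, move right, go to D
D | 1_1111_[2]2_   read 2 → write _, move right, go to D
D | 1_1111__[2]_   read 2 → write _, move right, go to D
D | 1_1111___[_]   read _ → write 2, move left, go to D
D | 1_1111__[_]2   read _ → write 2, move left, go to D
D | 1_1111_[_]22   read _ → write 2, move left, go to D
D | 1_1111[_]222   read _ → write 2, move left, go to D
D | 1_111[1]2222   read 1 → write 2, move left, go to B
B | 1_11[1]22222
M halts after 32 transitions.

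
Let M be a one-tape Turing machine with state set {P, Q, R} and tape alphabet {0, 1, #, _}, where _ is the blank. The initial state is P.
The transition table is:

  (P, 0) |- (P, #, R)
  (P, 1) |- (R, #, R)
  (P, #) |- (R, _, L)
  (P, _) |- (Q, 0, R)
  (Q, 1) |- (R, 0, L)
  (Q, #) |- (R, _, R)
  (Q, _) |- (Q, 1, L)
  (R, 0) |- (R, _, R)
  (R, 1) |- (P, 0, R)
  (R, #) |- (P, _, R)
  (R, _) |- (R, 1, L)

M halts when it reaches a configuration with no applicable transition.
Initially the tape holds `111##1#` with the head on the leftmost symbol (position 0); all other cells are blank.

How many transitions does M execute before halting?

state=P head=0 tape=[1]11##1#__   (P,1)→(R,#,R)
state=R head=1 tape=#[1]1##1#__   (R,1)→(P,0,R)
state=P head=2 tape=#0[1]##1#__   (P,1)→(R,#,R)
state=R head=3 tape=#0#[#]#1#__   (R,#)→(P,_,R)
state=P head=4 tape=#0#_[#]1#__   (P,#)→(R,_,L)
state=R head=3 tape=#0#[_]_1#__   (R,_)→(R,1,L)
state=R head=2 tape=#0[#]1_1#__   (R,#)→(P,_,R)
state=P head=3 tape=#0_[1]_1#__   (P,1)→(R,#,R)
state=R head=4 tape=#0_#[_]1#__   (R,_)→(R,1,L)
state=R head=3 tape=#0_[#]11#__   (R,#)→(P,_,R)
state=P head=4 tape=#0__[1]1#__   (P,1)→(R,#,R)
state=R head=5 tape=#0__#[1]#__   (R,1)→(P,0,R)
state=P head=6 tape=#0__#0[#]__   (P,#)→(R,_,L)
state=R head=5 tape=#0__#[0]___   (R,0)→(R,_,R)
state=R head=6 tape=#0__#_[_]__   (R,_)→(R,1,L)
state=R head=5 tape=#0__#[_]1__   (R,_)→(R,1,L)
state=R head=4 tape=#0__[#]11__   (R,#)→(P,_,R)
state=P head=5 tape=#0___[1]1__   (P,1)→(R,#,R)
state=R head=6 tape=#0___#[1]__   (R,1)→(P,0,R)
state=P head=7 tape=#0___#0[_]_   (P,_)→(Q,0,R)
state=Q head=8 tape=#0___#00[_]   (Q,_)→(Q,1,L)
state=Q head=7 tape=#0___#0[0]1
M halts after 21 transitions.

21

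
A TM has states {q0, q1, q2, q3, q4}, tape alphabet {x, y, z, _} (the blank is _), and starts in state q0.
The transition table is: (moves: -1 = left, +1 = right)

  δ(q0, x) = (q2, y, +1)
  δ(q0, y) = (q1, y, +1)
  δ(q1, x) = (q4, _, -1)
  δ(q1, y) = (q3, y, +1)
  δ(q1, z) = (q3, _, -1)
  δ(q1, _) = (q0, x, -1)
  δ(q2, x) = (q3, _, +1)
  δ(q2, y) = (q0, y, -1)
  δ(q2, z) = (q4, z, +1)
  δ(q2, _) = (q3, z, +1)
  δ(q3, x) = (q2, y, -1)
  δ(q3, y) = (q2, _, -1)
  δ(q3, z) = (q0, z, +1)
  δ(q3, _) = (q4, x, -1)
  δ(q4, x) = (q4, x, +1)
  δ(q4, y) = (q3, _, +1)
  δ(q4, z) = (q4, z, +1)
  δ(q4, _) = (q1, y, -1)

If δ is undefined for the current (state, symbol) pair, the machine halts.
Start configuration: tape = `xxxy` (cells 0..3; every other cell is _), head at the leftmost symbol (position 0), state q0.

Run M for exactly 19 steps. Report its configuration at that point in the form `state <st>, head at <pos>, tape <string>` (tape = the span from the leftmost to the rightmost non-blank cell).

state q4, head at -3, tape x_yyyy

q0 | ___[x]xxy   read x → write y, move +1, go to q2
q2 | ___y[x]xy   read x → write _, move +1, go to q3
q3 | ___y_[x]y   read x → write y, move -1, go to q2
q2 | ___y[_]yy   read _ → write z, move +1, go to q3
q3 | ___yz[y]y   read y → write _, move -1, go to q2
q2 | ___y[z]_y   read z → write z, move +1, go to q4
q4 | ___yz[_]y   read _ → write y, move -1, go to q1
q1 | ___y[z]yy   read z → write _, move -1, go to q3
q3 | ___[y]_yy   read y → write _, move -1, go to q2
q2 | __[_]__yy   read _ → write z, move +1, go to q3
q3 | __z[_]_yy   read _ → write x, move -1, go to q4
q4 | __[z]x_yy   read z → write z, move +1, go to q4
q4 | __z[x]_yy   read x → write x, move +1, go to q4
q4 | __zx[_]yy   read _ → write y, move -1, go to q1
q1 | __z[x]yyy   read x → write _, move -1, go to q4
q4 | __[z]_yyy   read z → write z, move +1, go to q4
q4 | __z[_]yyy   read _ → write y, move -1, go to q1
q1 | __[z]yyyy   read z → write _, move -1, go to q3
q3 | _[_]_yyyy   read _ → write x, move -1, go to q4
q4 | [_]x_yyyy
After 19 steps: state q4, head at -3, tape x_yyyy.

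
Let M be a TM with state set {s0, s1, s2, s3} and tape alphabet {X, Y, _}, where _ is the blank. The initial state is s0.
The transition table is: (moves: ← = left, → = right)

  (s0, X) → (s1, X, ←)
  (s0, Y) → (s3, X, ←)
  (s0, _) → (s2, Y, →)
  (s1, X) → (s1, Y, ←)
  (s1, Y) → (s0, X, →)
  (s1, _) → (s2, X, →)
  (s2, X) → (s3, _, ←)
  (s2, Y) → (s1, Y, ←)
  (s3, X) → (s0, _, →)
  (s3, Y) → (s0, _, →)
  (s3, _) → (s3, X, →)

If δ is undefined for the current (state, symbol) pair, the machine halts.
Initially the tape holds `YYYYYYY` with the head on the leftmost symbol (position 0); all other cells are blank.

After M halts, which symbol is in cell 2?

X

s0 | _[Y]YYYYYY__   read Y → write X, move ←, go to s3
s3 | [_]XYYYYYY__   read _ → write X, move →, go to s3
s3 | X[X]YYYYYY__   read X → write _, move →, go to s0
s0 | X_[Y]YYYYY__   read Y → write X, move ←, go to s3
s3 | X[_]XYYYYY__   read _ → write X, move →, go to s3
s3 | XX[X]YYYYY__   read X → write _, move →, go to s0
s0 | XX_[Y]YYYY__   read Y → write X, move ←, go to s3
s3 | XX[_]XYYYY__   read _ → write X, move →, go to s3
s3 | XXX[X]YYYY__   read X → write _, move →, go to s0
s0 | XXX_[Y]YYY__   read Y → write X, move ←, go to s3
s3 | XXX[_]XYYY__   read _ → write X, move →, go to s3
s3 | XXXX[X]YYY__   read X → write _, move →, go to s0
s0 | XXXX_[Y]YY__   read Y → write X, move ←, go to s3
s3 | XXXX[_]XYY__   read _ → write X, move →, go to s3
s3 | XXXXX[X]YY__   read X → write _, move →, go to s0
s0 | XXXXX_[Y]Y__   read Y → write X, move ←, go to s3
s3 | XXXXX[_]XY__   read _ → write X, move →, go to s3
s3 | XXXXXX[X]Y__   read X → write _, move →, go to s0
s0 | XXXXXX_[Y]__   read Y → write X, move ←, go to s3
s3 | XXXXXX[_]X__   read _ → write X, move →, go to s3
s3 | XXXXXXX[X]__   read X → write _, move →, go to s0
s0 | XXXXXXX_[_]_   read _ → write Y, move →, go to s2
s2 | XXXXXXX_Y[_]
Cell 2 holds X when M halts.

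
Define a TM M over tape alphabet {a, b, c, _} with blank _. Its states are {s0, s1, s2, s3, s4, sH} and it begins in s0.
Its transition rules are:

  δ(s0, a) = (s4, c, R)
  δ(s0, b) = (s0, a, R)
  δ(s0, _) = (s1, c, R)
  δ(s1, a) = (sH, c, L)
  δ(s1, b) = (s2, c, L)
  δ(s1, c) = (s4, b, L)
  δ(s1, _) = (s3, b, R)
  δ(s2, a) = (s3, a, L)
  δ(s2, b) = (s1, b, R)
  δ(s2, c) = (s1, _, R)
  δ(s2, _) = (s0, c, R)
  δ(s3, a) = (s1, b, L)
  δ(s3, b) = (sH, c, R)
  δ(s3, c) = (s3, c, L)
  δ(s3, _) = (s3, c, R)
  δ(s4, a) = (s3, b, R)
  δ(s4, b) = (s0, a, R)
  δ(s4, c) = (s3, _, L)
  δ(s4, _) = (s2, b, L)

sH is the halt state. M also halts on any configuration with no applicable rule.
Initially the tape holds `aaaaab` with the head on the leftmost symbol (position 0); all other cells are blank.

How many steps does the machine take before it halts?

state=s0 head=0 tape=_[a]aaaab_   (s0,a)→(s4,c,R)
state=s4 head=1 tape=_c[a]aaab_   (s4,a)→(s3,b,R)
state=s3 head=2 tape=_cb[a]aab_   (s3,a)→(s1,b,L)
state=s1 head=1 tape=_c[b]baab_   (s1,b)→(s2,c,L)
state=s2 head=0 tape=_[c]cbaab_   (s2,c)→(s1,_,R)
state=s1 head=1 tape=__[c]baab_   (s1,c)→(s4,b,L)
state=s4 head=0 tape=_[_]bbaab_   (s4,_)→(s2,b,L)
state=s2 head=-1 tape=[_]bbbaab_   (s2,_)→(s0,c,R)
state=s0 head=0 tape=c[b]bbaab_   (s0,b)→(s0,a,R)
state=s0 head=1 tape=ca[b]baab_   (s0,b)→(s0,a,R)
state=s0 head=2 tape=caa[b]aab_   (s0,b)→(s0,a,R)
state=s0 head=3 tape=caaa[a]ab_   (s0,a)→(s4,c,R)
state=s4 head=4 tape=caaac[a]b_   (s4,a)→(s3,b,R)
state=s3 head=5 tape=caaacb[b]_   (s3,b)→(sH,c,R)
state=sH head=6 tape=caaacbc[_]
M halts after 14 transitions.

14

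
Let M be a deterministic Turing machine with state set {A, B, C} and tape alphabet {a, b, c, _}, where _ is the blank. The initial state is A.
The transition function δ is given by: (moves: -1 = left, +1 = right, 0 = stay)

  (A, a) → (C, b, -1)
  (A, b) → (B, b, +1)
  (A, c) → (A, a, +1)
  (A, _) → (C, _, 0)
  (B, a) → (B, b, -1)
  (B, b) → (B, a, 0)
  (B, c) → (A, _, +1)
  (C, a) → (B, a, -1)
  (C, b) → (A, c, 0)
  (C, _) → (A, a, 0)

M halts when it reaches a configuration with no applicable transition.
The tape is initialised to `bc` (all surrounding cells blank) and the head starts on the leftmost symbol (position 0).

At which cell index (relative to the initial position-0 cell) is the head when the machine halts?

-1

state=A head=0 tape=_[b]c_   (A,b)→(B,b,+1)
state=B head=1 tape=_b[c]_   (B,c)→(A,_,+1)
state=A head=2 tape=_b_[_]   (A,_)→(C,_,0)
state=C head=2 tape=_b_[_]   (C,_)→(A,a,0)
state=A head=2 tape=_b_[a]   (A,a)→(C,b,-1)
state=C head=1 tape=_b[_]b   (C,_)→(A,a,0)
state=A head=1 tape=_b[a]b   (A,a)→(C,b,-1)
state=C head=0 tape=_[b]bb   (C,b)→(A,c,0)
state=A head=0 tape=_[c]bb   (A,c)→(A,a,+1)
state=A head=1 tape=_a[b]b   (A,b)→(B,b,+1)
state=B head=2 tape=_ab[b]   (B,b)→(B,a,0)
state=B head=2 tape=_ab[a]   (B,a)→(B,b,-1)
state=B head=1 tape=_a[b]b   (B,b)→(B,a,0)
state=B head=1 tape=_a[a]b   (B,a)→(B,b,-1)
state=B head=0 tape=_[a]bb   (B,a)→(B,b,-1)
state=B head=-1 tape=[_]bbb
At halt the head is at cell -1.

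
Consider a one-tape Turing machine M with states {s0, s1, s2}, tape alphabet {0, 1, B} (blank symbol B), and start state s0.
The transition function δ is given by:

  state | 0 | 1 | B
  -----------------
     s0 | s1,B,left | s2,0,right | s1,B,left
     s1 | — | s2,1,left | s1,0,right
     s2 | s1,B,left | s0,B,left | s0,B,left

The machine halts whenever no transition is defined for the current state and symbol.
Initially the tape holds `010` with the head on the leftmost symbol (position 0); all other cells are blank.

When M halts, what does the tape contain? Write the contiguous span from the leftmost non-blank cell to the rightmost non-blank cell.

0B10

s0 | B[0]10   read 0 → write B, move left, go to s1
s1 | [B]B10   read B → write 0, move right, go to s1
s1 | 0[B]10   read B → write 0, move right, go to s1
s1 | 00[1]0   read 1 → write 1, move left, go to s2
s2 | 0[0]10   read 0 → write B, move left, go to s1
s1 | [0]B10
The non-blank tape span at halt is 0B10.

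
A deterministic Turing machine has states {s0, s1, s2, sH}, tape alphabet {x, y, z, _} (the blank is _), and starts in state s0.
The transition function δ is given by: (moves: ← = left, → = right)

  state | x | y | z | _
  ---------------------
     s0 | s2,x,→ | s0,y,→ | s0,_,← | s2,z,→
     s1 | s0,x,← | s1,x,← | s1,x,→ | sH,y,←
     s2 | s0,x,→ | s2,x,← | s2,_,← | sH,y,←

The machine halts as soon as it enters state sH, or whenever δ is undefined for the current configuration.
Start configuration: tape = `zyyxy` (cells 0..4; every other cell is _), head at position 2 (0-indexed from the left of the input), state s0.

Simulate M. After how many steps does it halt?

6

s0 | zy[y]xy_   read y → write y, move →, go to s0
s0 | zyy[x]y_   read x → write x, move →, go to s2
s2 | zyyx[y]_   read y → write x, move ←, go to s2
s2 | zyy[x]x_   read x → write x, move →, go to s0
s0 | zyyx[x]_   read x → write x, move →, go to s2
s2 | zyyxx[_]   read _ → write y, move ←, go to sH
sH | zyyx[x]y
M halts after 6 transitions.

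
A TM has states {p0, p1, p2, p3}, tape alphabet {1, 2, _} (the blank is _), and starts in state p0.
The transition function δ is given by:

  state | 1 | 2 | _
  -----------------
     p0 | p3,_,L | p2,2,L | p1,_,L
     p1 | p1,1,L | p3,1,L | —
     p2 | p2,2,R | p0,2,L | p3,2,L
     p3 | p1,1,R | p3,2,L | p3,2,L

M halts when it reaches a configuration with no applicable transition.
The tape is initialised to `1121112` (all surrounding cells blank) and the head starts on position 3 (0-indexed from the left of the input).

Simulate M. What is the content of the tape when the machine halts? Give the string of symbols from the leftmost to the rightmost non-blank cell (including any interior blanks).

state=p0 head=3 tape=_112[1]112   (p0,1)→(p3,_,L)
state=p3 head=2 tape=_11[2]_112   (p3,2)→(p3,2,L)
state=p3 head=1 tape=_1[1]2_112   (p3,1)→(p1,1,R)
state=p1 head=2 tape=_11[2]_112   (p1,2)→(p3,1,L)
state=p3 head=1 tape=_1[1]1_112   (p3,1)→(p1,1,R)
state=p1 head=2 tape=_11[1]_112   (p1,1)→(p1,1,L)
state=p1 head=1 tape=_1[1]1_112   (p1,1)→(p1,1,L)
state=p1 head=0 tape=_[1]11_112   (p1,1)→(p1,1,L)
state=p1 head=-1 tape=[_]111_112
The non-blank tape span at halt is 111_112.

111_112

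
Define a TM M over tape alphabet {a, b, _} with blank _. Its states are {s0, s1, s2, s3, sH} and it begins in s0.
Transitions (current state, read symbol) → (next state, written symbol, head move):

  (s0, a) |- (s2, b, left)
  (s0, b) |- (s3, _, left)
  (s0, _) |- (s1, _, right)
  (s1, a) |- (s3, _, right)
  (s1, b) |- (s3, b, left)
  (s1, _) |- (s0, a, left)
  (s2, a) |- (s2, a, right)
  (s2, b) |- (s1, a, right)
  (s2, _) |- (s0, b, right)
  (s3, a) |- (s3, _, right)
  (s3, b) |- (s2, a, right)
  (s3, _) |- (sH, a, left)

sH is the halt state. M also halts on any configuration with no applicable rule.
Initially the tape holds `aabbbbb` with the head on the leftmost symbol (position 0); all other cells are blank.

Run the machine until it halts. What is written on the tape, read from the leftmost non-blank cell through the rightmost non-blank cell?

state=s0 head=0 tape=_[a]abbbbb__   (s0,a)→(s2,b,left)
state=s2 head=-1 tape=[_]babbbbb__   (s2,_)→(s0,b,right)
state=s0 head=0 tape=b[b]abbbbb__   (s0,b)→(s3,_,left)
state=s3 head=-1 tape=[b]_abbbbb__   (s3,b)→(s2,a,right)
state=s2 head=0 tape=a[_]abbbbb__   (s2,_)→(s0,b,right)
state=s0 head=1 tape=ab[a]bbbbb__   (s0,a)→(s2,b,left)
state=s2 head=0 tape=a[b]bbbbbb__   (s2,b)→(s1,a,right)
state=s1 head=1 tape=aa[b]bbbbb__   (s1,b)→(s3,b,left)
state=s3 head=0 tape=a[a]bbbbbb__   (s3,a)→(s3,_,right)
state=s3 head=1 tape=a_[b]bbbbb__   (s3,b)→(s2,a,right)
state=s2 head=2 tape=a_a[b]bbbb__   (s2,b)→(s1,a,right)
state=s1 head=3 tape=a_aa[b]bbb__   (s1,b)→(s3,b,left)
state=s3 head=2 tape=a_a[a]bbbb__   (s3,a)→(s3,_,right)
state=s3 head=3 tape=a_a_[b]bbb__   (s3,b)→(s2,a,right)
state=s2 head=4 tape=a_a_a[b]bb__   (s2,b)→(s1,a,right)
state=s1 head=5 tape=a_a_aa[b]b__   (s1,b)→(s3,b,left)
state=s3 head=4 tape=a_a_a[a]bb__   (s3,a)→(s3,_,right)
state=s3 head=5 tape=a_a_a_[b]b__   (s3,b)→(s2,a,right)
state=s2 head=6 tape=a_a_a_a[b]__   (s2,b)→(s1,a,right)
state=s1 head=7 tape=a_a_a_aa[_]_   (s1,_)→(s0,a,left)
state=s0 head=6 tape=a_a_a_a[a]a_   (s0,a)→(s2,b,left)
state=s2 head=5 tape=a_a_a_[a]ba_   (s2,a)→(s2,a,right)
state=s2 head=6 tape=a_a_a_a[b]a_   (s2,b)→(s1,a,right)
state=s1 head=7 tape=a_a_a_aa[a]_   (s1,a)→(s3,_,right)
state=s3 head=8 tape=a_a_a_aa_[_]   (s3,_)→(sH,a,left)
state=sH head=7 tape=a_a_a_aa[_]a
The non-blank tape span at halt is a_a_a_aa_a.

a_a_a_aa_a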